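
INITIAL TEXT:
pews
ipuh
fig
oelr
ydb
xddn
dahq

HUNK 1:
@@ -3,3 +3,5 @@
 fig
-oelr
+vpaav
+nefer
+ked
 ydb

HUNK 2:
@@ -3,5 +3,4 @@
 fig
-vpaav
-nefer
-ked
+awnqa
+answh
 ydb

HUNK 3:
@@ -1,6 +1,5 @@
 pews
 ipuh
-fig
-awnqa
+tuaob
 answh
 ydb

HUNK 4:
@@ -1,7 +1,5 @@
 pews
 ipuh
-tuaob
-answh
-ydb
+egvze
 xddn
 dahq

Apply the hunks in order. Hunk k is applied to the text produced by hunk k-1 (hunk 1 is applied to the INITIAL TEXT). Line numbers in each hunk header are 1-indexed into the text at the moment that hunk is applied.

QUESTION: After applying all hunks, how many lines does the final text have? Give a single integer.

Hunk 1: at line 3 remove [oelr] add [vpaav,nefer,ked] -> 9 lines: pews ipuh fig vpaav nefer ked ydb xddn dahq
Hunk 2: at line 3 remove [vpaav,nefer,ked] add [awnqa,answh] -> 8 lines: pews ipuh fig awnqa answh ydb xddn dahq
Hunk 3: at line 1 remove [fig,awnqa] add [tuaob] -> 7 lines: pews ipuh tuaob answh ydb xddn dahq
Hunk 4: at line 1 remove [tuaob,answh,ydb] add [egvze] -> 5 lines: pews ipuh egvze xddn dahq
Final line count: 5

Answer: 5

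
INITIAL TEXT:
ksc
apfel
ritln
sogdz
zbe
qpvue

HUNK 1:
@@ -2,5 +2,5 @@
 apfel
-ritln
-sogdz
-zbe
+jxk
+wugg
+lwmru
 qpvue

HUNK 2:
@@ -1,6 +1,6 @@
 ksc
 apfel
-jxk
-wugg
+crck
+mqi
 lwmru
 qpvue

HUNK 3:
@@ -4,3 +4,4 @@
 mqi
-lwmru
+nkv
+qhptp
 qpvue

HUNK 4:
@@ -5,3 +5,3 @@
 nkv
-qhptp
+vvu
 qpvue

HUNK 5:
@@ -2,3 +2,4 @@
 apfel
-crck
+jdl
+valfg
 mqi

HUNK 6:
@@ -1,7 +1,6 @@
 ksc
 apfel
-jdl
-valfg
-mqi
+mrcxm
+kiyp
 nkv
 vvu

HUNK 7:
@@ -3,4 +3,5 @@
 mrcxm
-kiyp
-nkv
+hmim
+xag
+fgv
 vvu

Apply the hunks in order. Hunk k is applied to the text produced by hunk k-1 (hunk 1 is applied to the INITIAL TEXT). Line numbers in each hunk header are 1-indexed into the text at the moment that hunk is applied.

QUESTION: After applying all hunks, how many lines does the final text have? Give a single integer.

Answer: 8

Derivation:
Hunk 1: at line 2 remove [ritln,sogdz,zbe] add [jxk,wugg,lwmru] -> 6 lines: ksc apfel jxk wugg lwmru qpvue
Hunk 2: at line 1 remove [jxk,wugg] add [crck,mqi] -> 6 lines: ksc apfel crck mqi lwmru qpvue
Hunk 3: at line 4 remove [lwmru] add [nkv,qhptp] -> 7 lines: ksc apfel crck mqi nkv qhptp qpvue
Hunk 4: at line 5 remove [qhptp] add [vvu] -> 7 lines: ksc apfel crck mqi nkv vvu qpvue
Hunk 5: at line 2 remove [crck] add [jdl,valfg] -> 8 lines: ksc apfel jdl valfg mqi nkv vvu qpvue
Hunk 6: at line 1 remove [jdl,valfg,mqi] add [mrcxm,kiyp] -> 7 lines: ksc apfel mrcxm kiyp nkv vvu qpvue
Hunk 7: at line 3 remove [kiyp,nkv] add [hmim,xag,fgv] -> 8 lines: ksc apfel mrcxm hmim xag fgv vvu qpvue
Final line count: 8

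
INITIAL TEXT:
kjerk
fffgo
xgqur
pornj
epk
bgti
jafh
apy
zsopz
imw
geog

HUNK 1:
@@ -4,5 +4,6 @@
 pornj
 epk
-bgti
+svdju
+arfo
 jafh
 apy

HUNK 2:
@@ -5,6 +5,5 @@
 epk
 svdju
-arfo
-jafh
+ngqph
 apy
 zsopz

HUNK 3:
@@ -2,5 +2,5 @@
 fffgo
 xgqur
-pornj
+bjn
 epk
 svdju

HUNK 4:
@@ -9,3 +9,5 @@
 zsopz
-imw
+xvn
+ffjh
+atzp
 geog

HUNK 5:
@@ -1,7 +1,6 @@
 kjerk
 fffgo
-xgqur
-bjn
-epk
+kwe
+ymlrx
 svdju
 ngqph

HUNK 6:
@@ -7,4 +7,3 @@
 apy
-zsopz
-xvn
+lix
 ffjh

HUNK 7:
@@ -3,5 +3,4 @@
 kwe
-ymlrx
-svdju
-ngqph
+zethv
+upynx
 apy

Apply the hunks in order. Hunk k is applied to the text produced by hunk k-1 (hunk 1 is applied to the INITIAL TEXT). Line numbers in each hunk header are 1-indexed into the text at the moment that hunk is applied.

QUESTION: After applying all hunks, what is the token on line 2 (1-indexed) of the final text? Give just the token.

Answer: fffgo

Derivation:
Hunk 1: at line 4 remove [bgti] add [svdju,arfo] -> 12 lines: kjerk fffgo xgqur pornj epk svdju arfo jafh apy zsopz imw geog
Hunk 2: at line 5 remove [arfo,jafh] add [ngqph] -> 11 lines: kjerk fffgo xgqur pornj epk svdju ngqph apy zsopz imw geog
Hunk 3: at line 2 remove [pornj] add [bjn] -> 11 lines: kjerk fffgo xgqur bjn epk svdju ngqph apy zsopz imw geog
Hunk 4: at line 9 remove [imw] add [xvn,ffjh,atzp] -> 13 lines: kjerk fffgo xgqur bjn epk svdju ngqph apy zsopz xvn ffjh atzp geog
Hunk 5: at line 1 remove [xgqur,bjn,epk] add [kwe,ymlrx] -> 12 lines: kjerk fffgo kwe ymlrx svdju ngqph apy zsopz xvn ffjh atzp geog
Hunk 6: at line 7 remove [zsopz,xvn] add [lix] -> 11 lines: kjerk fffgo kwe ymlrx svdju ngqph apy lix ffjh atzp geog
Hunk 7: at line 3 remove [ymlrx,svdju,ngqph] add [zethv,upynx] -> 10 lines: kjerk fffgo kwe zethv upynx apy lix ffjh atzp geog
Final line 2: fffgo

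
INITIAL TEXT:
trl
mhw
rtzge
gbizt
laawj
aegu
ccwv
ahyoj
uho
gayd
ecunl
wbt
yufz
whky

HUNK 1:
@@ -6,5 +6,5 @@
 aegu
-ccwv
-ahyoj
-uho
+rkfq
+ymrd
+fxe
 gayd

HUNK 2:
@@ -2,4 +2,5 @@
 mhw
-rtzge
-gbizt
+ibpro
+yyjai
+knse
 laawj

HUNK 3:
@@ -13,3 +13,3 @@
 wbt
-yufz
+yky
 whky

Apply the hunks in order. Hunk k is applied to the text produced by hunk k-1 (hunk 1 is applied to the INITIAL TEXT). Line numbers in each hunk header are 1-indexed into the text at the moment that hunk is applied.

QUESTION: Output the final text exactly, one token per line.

Hunk 1: at line 6 remove [ccwv,ahyoj,uho] add [rkfq,ymrd,fxe] -> 14 lines: trl mhw rtzge gbizt laawj aegu rkfq ymrd fxe gayd ecunl wbt yufz whky
Hunk 2: at line 2 remove [rtzge,gbizt] add [ibpro,yyjai,knse] -> 15 lines: trl mhw ibpro yyjai knse laawj aegu rkfq ymrd fxe gayd ecunl wbt yufz whky
Hunk 3: at line 13 remove [yufz] add [yky] -> 15 lines: trl mhw ibpro yyjai knse laawj aegu rkfq ymrd fxe gayd ecunl wbt yky whky

Answer: trl
mhw
ibpro
yyjai
knse
laawj
aegu
rkfq
ymrd
fxe
gayd
ecunl
wbt
yky
whky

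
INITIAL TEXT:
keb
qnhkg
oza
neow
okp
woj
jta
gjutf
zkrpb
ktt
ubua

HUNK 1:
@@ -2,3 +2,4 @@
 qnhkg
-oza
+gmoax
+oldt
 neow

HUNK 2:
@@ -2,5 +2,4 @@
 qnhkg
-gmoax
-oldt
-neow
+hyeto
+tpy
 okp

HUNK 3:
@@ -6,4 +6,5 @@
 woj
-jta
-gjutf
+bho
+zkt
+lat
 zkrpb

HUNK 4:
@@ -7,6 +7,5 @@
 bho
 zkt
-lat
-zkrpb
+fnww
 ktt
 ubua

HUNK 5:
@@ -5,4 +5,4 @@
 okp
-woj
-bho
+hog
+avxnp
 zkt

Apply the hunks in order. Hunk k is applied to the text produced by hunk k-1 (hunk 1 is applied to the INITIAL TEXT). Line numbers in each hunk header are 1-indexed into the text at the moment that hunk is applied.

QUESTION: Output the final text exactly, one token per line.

Hunk 1: at line 2 remove [oza] add [gmoax,oldt] -> 12 lines: keb qnhkg gmoax oldt neow okp woj jta gjutf zkrpb ktt ubua
Hunk 2: at line 2 remove [gmoax,oldt,neow] add [hyeto,tpy] -> 11 lines: keb qnhkg hyeto tpy okp woj jta gjutf zkrpb ktt ubua
Hunk 3: at line 6 remove [jta,gjutf] add [bho,zkt,lat] -> 12 lines: keb qnhkg hyeto tpy okp woj bho zkt lat zkrpb ktt ubua
Hunk 4: at line 7 remove [lat,zkrpb] add [fnww] -> 11 lines: keb qnhkg hyeto tpy okp woj bho zkt fnww ktt ubua
Hunk 5: at line 5 remove [woj,bho] add [hog,avxnp] -> 11 lines: keb qnhkg hyeto tpy okp hog avxnp zkt fnww ktt ubua

Answer: keb
qnhkg
hyeto
tpy
okp
hog
avxnp
zkt
fnww
ktt
ubua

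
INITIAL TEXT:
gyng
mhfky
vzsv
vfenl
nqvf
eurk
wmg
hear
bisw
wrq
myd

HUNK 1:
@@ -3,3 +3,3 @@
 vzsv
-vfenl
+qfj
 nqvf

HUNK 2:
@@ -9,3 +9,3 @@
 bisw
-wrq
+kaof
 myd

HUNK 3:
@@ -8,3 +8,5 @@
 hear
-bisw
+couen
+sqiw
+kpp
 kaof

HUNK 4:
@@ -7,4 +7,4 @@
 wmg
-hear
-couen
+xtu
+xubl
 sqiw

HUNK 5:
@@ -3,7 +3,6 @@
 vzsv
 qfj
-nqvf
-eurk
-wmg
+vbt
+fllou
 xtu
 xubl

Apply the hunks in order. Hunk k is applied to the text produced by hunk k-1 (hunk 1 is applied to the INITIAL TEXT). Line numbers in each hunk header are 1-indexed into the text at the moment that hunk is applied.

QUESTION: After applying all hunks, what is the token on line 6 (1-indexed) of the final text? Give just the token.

Hunk 1: at line 3 remove [vfenl] add [qfj] -> 11 lines: gyng mhfky vzsv qfj nqvf eurk wmg hear bisw wrq myd
Hunk 2: at line 9 remove [wrq] add [kaof] -> 11 lines: gyng mhfky vzsv qfj nqvf eurk wmg hear bisw kaof myd
Hunk 3: at line 8 remove [bisw] add [couen,sqiw,kpp] -> 13 lines: gyng mhfky vzsv qfj nqvf eurk wmg hear couen sqiw kpp kaof myd
Hunk 4: at line 7 remove [hear,couen] add [xtu,xubl] -> 13 lines: gyng mhfky vzsv qfj nqvf eurk wmg xtu xubl sqiw kpp kaof myd
Hunk 5: at line 3 remove [nqvf,eurk,wmg] add [vbt,fllou] -> 12 lines: gyng mhfky vzsv qfj vbt fllou xtu xubl sqiw kpp kaof myd
Final line 6: fllou

Answer: fllou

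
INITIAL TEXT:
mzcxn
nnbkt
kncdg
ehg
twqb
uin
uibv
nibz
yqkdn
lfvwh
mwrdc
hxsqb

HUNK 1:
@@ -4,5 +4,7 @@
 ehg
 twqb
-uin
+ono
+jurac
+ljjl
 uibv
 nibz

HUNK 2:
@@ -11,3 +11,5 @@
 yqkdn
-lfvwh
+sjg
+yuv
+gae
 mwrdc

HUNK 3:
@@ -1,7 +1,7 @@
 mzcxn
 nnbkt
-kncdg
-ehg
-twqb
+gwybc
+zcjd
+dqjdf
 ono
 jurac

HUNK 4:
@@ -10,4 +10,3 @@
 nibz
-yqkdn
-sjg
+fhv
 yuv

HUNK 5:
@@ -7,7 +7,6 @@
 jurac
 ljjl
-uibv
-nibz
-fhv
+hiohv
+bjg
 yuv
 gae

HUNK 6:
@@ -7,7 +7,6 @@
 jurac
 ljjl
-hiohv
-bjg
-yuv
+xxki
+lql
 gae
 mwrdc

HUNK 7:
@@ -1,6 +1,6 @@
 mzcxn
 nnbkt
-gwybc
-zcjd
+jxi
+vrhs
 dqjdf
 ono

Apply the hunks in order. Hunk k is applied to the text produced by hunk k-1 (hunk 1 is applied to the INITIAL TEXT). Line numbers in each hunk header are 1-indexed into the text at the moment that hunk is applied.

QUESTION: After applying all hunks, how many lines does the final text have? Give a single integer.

Hunk 1: at line 4 remove [uin] add [ono,jurac,ljjl] -> 14 lines: mzcxn nnbkt kncdg ehg twqb ono jurac ljjl uibv nibz yqkdn lfvwh mwrdc hxsqb
Hunk 2: at line 11 remove [lfvwh] add [sjg,yuv,gae] -> 16 lines: mzcxn nnbkt kncdg ehg twqb ono jurac ljjl uibv nibz yqkdn sjg yuv gae mwrdc hxsqb
Hunk 3: at line 1 remove [kncdg,ehg,twqb] add [gwybc,zcjd,dqjdf] -> 16 lines: mzcxn nnbkt gwybc zcjd dqjdf ono jurac ljjl uibv nibz yqkdn sjg yuv gae mwrdc hxsqb
Hunk 4: at line 10 remove [yqkdn,sjg] add [fhv] -> 15 lines: mzcxn nnbkt gwybc zcjd dqjdf ono jurac ljjl uibv nibz fhv yuv gae mwrdc hxsqb
Hunk 5: at line 7 remove [uibv,nibz,fhv] add [hiohv,bjg] -> 14 lines: mzcxn nnbkt gwybc zcjd dqjdf ono jurac ljjl hiohv bjg yuv gae mwrdc hxsqb
Hunk 6: at line 7 remove [hiohv,bjg,yuv] add [xxki,lql] -> 13 lines: mzcxn nnbkt gwybc zcjd dqjdf ono jurac ljjl xxki lql gae mwrdc hxsqb
Hunk 7: at line 1 remove [gwybc,zcjd] add [jxi,vrhs] -> 13 lines: mzcxn nnbkt jxi vrhs dqjdf ono jurac ljjl xxki lql gae mwrdc hxsqb
Final line count: 13

Answer: 13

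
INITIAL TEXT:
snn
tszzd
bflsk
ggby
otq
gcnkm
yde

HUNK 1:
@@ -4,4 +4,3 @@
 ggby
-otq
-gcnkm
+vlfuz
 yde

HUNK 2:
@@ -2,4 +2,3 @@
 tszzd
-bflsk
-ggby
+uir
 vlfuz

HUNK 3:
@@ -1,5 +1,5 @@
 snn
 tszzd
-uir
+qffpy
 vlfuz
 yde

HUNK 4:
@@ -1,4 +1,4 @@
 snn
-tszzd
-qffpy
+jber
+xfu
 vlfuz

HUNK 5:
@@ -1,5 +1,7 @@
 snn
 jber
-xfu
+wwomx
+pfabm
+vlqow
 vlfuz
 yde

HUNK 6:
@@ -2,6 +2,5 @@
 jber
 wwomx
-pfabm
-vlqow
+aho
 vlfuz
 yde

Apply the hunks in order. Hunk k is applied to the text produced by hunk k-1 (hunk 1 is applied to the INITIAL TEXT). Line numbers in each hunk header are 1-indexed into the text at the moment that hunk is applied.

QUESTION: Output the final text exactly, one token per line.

Hunk 1: at line 4 remove [otq,gcnkm] add [vlfuz] -> 6 lines: snn tszzd bflsk ggby vlfuz yde
Hunk 2: at line 2 remove [bflsk,ggby] add [uir] -> 5 lines: snn tszzd uir vlfuz yde
Hunk 3: at line 1 remove [uir] add [qffpy] -> 5 lines: snn tszzd qffpy vlfuz yde
Hunk 4: at line 1 remove [tszzd,qffpy] add [jber,xfu] -> 5 lines: snn jber xfu vlfuz yde
Hunk 5: at line 1 remove [xfu] add [wwomx,pfabm,vlqow] -> 7 lines: snn jber wwomx pfabm vlqow vlfuz yde
Hunk 6: at line 2 remove [pfabm,vlqow] add [aho] -> 6 lines: snn jber wwomx aho vlfuz yde

Answer: snn
jber
wwomx
aho
vlfuz
yde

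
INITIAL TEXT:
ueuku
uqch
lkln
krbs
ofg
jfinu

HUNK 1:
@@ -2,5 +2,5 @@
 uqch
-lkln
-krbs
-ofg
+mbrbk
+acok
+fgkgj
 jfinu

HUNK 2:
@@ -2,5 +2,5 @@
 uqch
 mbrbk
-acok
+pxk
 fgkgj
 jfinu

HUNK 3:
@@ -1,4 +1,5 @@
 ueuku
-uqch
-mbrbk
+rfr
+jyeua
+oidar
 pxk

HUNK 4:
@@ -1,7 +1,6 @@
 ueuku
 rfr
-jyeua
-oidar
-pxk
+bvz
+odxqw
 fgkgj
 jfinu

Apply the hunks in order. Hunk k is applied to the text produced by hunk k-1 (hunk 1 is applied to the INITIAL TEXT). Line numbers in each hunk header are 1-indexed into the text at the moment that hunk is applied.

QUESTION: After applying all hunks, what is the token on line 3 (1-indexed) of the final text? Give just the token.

Answer: bvz

Derivation:
Hunk 1: at line 2 remove [lkln,krbs,ofg] add [mbrbk,acok,fgkgj] -> 6 lines: ueuku uqch mbrbk acok fgkgj jfinu
Hunk 2: at line 2 remove [acok] add [pxk] -> 6 lines: ueuku uqch mbrbk pxk fgkgj jfinu
Hunk 3: at line 1 remove [uqch,mbrbk] add [rfr,jyeua,oidar] -> 7 lines: ueuku rfr jyeua oidar pxk fgkgj jfinu
Hunk 4: at line 1 remove [jyeua,oidar,pxk] add [bvz,odxqw] -> 6 lines: ueuku rfr bvz odxqw fgkgj jfinu
Final line 3: bvz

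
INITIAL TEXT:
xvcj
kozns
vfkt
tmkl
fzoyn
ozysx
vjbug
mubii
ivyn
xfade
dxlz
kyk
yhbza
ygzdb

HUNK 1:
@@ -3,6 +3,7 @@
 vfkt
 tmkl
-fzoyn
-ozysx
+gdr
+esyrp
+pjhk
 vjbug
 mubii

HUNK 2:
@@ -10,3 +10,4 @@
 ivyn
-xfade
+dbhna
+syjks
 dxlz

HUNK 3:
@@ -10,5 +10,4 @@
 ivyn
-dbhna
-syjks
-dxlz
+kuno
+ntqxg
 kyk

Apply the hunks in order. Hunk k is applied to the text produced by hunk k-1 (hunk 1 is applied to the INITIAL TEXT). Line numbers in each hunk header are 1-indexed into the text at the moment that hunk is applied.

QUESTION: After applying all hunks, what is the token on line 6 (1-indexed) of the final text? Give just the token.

Hunk 1: at line 3 remove [fzoyn,ozysx] add [gdr,esyrp,pjhk] -> 15 lines: xvcj kozns vfkt tmkl gdr esyrp pjhk vjbug mubii ivyn xfade dxlz kyk yhbza ygzdb
Hunk 2: at line 10 remove [xfade] add [dbhna,syjks] -> 16 lines: xvcj kozns vfkt tmkl gdr esyrp pjhk vjbug mubii ivyn dbhna syjks dxlz kyk yhbza ygzdb
Hunk 3: at line 10 remove [dbhna,syjks,dxlz] add [kuno,ntqxg] -> 15 lines: xvcj kozns vfkt tmkl gdr esyrp pjhk vjbug mubii ivyn kuno ntqxg kyk yhbza ygzdb
Final line 6: esyrp

Answer: esyrp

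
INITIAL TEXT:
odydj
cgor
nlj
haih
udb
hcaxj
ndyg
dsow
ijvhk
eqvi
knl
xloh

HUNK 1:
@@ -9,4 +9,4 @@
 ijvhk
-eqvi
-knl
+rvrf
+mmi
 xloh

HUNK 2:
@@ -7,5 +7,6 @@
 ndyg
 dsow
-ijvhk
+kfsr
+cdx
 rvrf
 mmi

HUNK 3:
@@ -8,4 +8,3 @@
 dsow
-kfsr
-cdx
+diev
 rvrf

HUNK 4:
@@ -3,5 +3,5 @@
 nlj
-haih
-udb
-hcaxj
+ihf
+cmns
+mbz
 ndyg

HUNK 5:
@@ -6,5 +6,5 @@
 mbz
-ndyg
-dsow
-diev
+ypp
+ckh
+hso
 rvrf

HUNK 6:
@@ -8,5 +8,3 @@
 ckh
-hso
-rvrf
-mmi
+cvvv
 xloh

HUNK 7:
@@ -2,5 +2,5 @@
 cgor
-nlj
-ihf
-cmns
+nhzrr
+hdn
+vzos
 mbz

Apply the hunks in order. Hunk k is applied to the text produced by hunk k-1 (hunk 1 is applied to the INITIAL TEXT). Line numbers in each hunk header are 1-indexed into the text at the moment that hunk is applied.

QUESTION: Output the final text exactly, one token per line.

Answer: odydj
cgor
nhzrr
hdn
vzos
mbz
ypp
ckh
cvvv
xloh

Derivation:
Hunk 1: at line 9 remove [eqvi,knl] add [rvrf,mmi] -> 12 lines: odydj cgor nlj haih udb hcaxj ndyg dsow ijvhk rvrf mmi xloh
Hunk 2: at line 7 remove [ijvhk] add [kfsr,cdx] -> 13 lines: odydj cgor nlj haih udb hcaxj ndyg dsow kfsr cdx rvrf mmi xloh
Hunk 3: at line 8 remove [kfsr,cdx] add [diev] -> 12 lines: odydj cgor nlj haih udb hcaxj ndyg dsow diev rvrf mmi xloh
Hunk 4: at line 3 remove [haih,udb,hcaxj] add [ihf,cmns,mbz] -> 12 lines: odydj cgor nlj ihf cmns mbz ndyg dsow diev rvrf mmi xloh
Hunk 5: at line 6 remove [ndyg,dsow,diev] add [ypp,ckh,hso] -> 12 lines: odydj cgor nlj ihf cmns mbz ypp ckh hso rvrf mmi xloh
Hunk 6: at line 8 remove [hso,rvrf,mmi] add [cvvv] -> 10 lines: odydj cgor nlj ihf cmns mbz ypp ckh cvvv xloh
Hunk 7: at line 2 remove [nlj,ihf,cmns] add [nhzrr,hdn,vzos] -> 10 lines: odydj cgor nhzrr hdn vzos mbz ypp ckh cvvv xloh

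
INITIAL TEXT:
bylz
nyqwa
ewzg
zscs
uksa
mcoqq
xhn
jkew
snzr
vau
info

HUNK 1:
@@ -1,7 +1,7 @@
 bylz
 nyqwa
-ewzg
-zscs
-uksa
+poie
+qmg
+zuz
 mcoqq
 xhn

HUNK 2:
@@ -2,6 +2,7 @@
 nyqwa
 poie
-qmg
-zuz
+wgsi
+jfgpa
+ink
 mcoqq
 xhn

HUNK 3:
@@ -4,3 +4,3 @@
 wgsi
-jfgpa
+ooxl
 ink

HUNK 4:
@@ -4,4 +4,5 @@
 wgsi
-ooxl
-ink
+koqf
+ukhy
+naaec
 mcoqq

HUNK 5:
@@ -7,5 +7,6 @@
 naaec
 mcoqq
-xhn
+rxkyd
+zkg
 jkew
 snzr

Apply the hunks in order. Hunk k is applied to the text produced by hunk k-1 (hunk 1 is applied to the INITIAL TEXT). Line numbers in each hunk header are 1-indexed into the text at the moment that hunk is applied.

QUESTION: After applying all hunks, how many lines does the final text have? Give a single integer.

Answer: 14

Derivation:
Hunk 1: at line 1 remove [ewzg,zscs,uksa] add [poie,qmg,zuz] -> 11 lines: bylz nyqwa poie qmg zuz mcoqq xhn jkew snzr vau info
Hunk 2: at line 2 remove [qmg,zuz] add [wgsi,jfgpa,ink] -> 12 lines: bylz nyqwa poie wgsi jfgpa ink mcoqq xhn jkew snzr vau info
Hunk 3: at line 4 remove [jfgpa] add [ooxl] -> 12 lines: bylz nyqwa poie wgsi ooxl ink mcoqq xhn jkew snzr vau info
Hunk 4: at line 4 remove [ooxl,ink] add [koqf,ukhy,naaec] -> 13 lines: bylz nyqwa poie wgsi koqf ukhy naaec mcoqq xhn jkew snzr vau info
Hunk 5: at line 7 remove [xhn] add [rxkyd,zkg] -> 14 lines: bylz nyqwa poie wgsi koqf ukhy naaec mcoqq rxkyd zkg jkew snzr vau info
Final line count: 14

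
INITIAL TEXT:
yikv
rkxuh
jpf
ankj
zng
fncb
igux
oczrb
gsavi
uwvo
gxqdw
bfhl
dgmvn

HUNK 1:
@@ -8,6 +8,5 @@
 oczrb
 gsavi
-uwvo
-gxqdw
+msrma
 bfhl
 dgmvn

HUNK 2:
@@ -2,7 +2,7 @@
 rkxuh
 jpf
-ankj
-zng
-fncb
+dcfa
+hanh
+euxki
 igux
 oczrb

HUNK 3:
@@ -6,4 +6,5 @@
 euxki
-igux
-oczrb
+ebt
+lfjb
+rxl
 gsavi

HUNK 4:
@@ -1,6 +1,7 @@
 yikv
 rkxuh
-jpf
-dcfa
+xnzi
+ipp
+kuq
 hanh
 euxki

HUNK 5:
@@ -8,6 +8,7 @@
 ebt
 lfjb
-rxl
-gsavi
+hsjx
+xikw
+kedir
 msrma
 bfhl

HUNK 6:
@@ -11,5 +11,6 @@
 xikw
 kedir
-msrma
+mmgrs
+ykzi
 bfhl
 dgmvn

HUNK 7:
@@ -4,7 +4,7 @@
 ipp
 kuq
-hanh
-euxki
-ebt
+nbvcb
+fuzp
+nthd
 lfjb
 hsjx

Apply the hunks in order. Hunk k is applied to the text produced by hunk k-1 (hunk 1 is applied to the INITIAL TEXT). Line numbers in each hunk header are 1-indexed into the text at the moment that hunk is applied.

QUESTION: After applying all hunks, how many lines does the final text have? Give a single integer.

Hunk 1: at line 8 remove [uwvo,gxqdw] add [msrma] -> 12 lines: yikv rkxuh jpf ankj zng fncb igux oczrb gsavi msrma bfhl dgmvn
Hunk 2: at line 2 remove [ankj,zng,fncb] add [dcfa,hanh,euxki] -> 12 lines: yikv rkxuh jpf dcfa hanh euxki igux oczrb gsavi msrma bfhl dgmvn
Hunk 3: at line 6 remove [igux,oczrb] add [ebt,lfjb,rxl] -> 13 lines: yikv rkxuh jpf dcfa hanh euxki ebt lfjb rxl gsavi msrma bfhl dgmvn
Hunk 4: at line 1 remove [jpf,dcfa] add [xnzi,ipp,kuq] -> 14 lines: yikv rkxuh xnzi ipp kuq hanh euxki ebt lfjb rxl gsavi msrma bfhl dgmvn
Hunk 5: at line 8 remove [rxl,gsavi] add [hsjx,xikw,kedir] -> 15 lines: yikv rkxuh xnzi ipp kuq hanh euxki ebt lfjb hsjx xikw kedir msrma bfhl dgmvn
Hunk 6: at line 11 remove [msrma] add [mmgrs,ykzi] -> 16 lines: yikv rkxuh xnzi ipp kuq hanh euxki ebt lfjb hsjx xikw kedir mmgrs ykzi bfhl dgmvn
Hunk 7: at line 4 remove [hanh,euxki,ebt] add [nbvcb,fuzp,nthd] -> 16 lines: yikv rkxuh xnzi ipp kuq nbvcb fuzp nthd lfjb hsjx xikw kedir mmgrs ykzi bfhl dgmvn
Final line count: 16

Answer: 16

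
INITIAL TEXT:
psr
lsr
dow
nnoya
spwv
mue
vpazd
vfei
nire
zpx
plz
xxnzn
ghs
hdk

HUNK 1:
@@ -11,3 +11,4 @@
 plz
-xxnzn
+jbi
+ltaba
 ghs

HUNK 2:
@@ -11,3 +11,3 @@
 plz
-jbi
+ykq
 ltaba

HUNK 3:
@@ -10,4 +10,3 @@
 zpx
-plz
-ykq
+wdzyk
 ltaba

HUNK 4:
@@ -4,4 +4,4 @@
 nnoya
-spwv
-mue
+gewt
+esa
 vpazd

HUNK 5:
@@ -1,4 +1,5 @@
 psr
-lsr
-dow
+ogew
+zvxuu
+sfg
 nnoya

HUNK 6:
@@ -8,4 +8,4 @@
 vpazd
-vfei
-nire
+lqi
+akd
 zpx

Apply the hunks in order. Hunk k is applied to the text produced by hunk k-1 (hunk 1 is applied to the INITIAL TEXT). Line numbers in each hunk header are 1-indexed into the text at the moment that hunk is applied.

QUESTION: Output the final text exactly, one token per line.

Hunk 1: at line 11 remove [xxnzn] add [jbi,ltaba] -> 15 lines: psr lsr dow nnoya spwv mue vpazd vfei nire zpx plz jbi ltaba ghs hdk
Hunk 2: at line 11 remove [jbi] add [ykq] -> 15 lines: psr lsr dow nnoya spwv mue vpazd vfei nire zpx plz ykq ltaba ghs hdk
Hunk 3: at line 10 remove [plz,ykq] add [wdzyk] -> 14 lines: psr lsr dow nnoya spwv mue vpazd vfei nire zpx wdzyk ltaba ghs hdk
Hunk 4: at line 4 remove [spwv,mue] add [gewt,esa] -> 14 lines: psr lsr dow nnoya gewt esa vpazd vfei nire zpx wdzyk ltaba ghs hdk
Hunk 5: at line 1 remove [lsr,dow] add [ogew,zvxuu,sfg] -> 15 lines: psr ogew zvxuu sfg nnoya gewt esa vpazd vfei nire zpx wdzyk ltaba ghs hdk
Hunk 6: at line 8 remove [vfei,nire] add [lqi,akd] -> 15 lines: psr ogew zvxuu sfg nnoya gewt esa vpazd lqi akd zpx wdzyk ltaba ghs hdk

Answer: psr
ogew
zvxuu
sfg
nnoya
gewt
esa
vpazd
lqi
akd
zpx
wdzyk
ltaba
ghs
hdk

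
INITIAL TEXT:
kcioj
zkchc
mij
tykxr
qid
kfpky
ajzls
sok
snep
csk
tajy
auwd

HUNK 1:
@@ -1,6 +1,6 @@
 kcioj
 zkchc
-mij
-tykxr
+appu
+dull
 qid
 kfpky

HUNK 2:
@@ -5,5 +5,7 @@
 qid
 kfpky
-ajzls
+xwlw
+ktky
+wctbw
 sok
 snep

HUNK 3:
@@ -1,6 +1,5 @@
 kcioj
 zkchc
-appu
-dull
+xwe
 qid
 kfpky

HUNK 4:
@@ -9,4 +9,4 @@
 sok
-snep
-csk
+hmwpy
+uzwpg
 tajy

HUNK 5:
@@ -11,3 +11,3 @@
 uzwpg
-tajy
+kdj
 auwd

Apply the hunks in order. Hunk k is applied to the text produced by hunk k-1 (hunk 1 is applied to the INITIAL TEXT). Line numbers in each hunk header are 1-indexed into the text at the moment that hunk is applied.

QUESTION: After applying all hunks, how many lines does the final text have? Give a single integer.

Answer: 13

Derivation:
Hunk 1: at line 1 remove [mij,tykxr] add [appu,dull] -> 12 lines: kcioj zkchc appu dull qid kfpky ajzls sok snep csk tajy auwd
Hunk 2: at line 5 remove [ajzls] add [xwlw,ktky,wctbw] -> 14 lines: kcioj zkchc appu dull qid kfpky xwlw ktky wctbw sok snep csk tajy auwd
Hunk 3: at line 1 remove [appu,dull] add [xwe] -> 13 lines: kcioj zkchc xwe qid kfpky xwlw ktky wctbw sok snep csk tajy auwd
Hunk 4: at line 9 remove [snep,csk] add [hmwpy,uzwpg] -> 13 lines: kcioj zkchc xwe qid kfpky xwlw ktky wctbw sok hmwpy uzwpg tajy auwd
Hunk 5: at line 11 remove [tajy] add [kdj] -> 13 lines: kcioj zkchc xwe qid kfpky xwlw ktky wctbw sok hmwpy uzwpg kdj auwd
Final line count: 13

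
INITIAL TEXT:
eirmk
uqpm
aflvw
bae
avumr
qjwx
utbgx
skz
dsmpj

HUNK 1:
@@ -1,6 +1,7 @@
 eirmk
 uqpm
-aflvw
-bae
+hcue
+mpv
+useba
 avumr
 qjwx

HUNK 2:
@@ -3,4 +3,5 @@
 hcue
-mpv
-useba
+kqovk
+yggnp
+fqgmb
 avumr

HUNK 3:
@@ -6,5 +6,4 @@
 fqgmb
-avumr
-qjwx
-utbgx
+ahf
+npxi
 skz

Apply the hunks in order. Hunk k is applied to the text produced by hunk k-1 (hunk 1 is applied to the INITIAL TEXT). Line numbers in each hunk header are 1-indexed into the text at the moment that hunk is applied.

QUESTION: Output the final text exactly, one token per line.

Answer: eirmk
uqpm
hcue
kqovk
yggnp
fqgmb
ahf
npxi
skz
dsmpj

Derivation:
Hunk 1: at line 1 remove [aflvw,bae] add [hcue,mpv,useba] -> 10 lines: eirmk uqpm hcue mpv useba avumr qjwx utbgx skz dsmpj
Hunk 2: at line 3 remove [mpv,useba] add [kqovk,yggnp,fqgmb] -> 11 lines: eirmk uqpm hcue kqovk yggnp fqgmb avumr qjwx utbgx skz dsmpj
Hunk 3: at line 6 remove [avumr,qjwx,utbgx] add [ahf,npxi] -> 10 lines: eirmk uqpm hcue kqovk yggnp fqgmb ahf npxi skz dsmpj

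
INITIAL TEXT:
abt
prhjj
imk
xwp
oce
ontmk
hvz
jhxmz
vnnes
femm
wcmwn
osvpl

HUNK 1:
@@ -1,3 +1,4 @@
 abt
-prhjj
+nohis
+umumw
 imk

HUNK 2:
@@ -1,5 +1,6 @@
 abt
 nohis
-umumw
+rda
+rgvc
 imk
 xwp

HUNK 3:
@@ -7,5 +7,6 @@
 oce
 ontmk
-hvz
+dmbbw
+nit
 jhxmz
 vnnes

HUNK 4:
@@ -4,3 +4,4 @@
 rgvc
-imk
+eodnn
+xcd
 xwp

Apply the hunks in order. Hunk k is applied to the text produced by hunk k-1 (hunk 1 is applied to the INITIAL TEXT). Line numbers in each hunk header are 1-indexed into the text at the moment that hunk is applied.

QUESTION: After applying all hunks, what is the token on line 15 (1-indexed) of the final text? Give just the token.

Hunk 1: at line 1 remove [prhjj] add [nohis,umumw] -> 13 lines: abt nohis umumw imk xwp oce ontmk hvz jhxmz vnnes femm wcmwn osvpl
Hunk 2: at line 1 remove [umumw] add [rda,rgvc] -> 14 lines: abt nohis rda rgvc imk xwp oce ontmk hvz jhxmz vnnes femm wcmwn osvpl
Hunk 3: at line 7 remove [hvz] add [dmbbw,nit] -> 15 lines: abt nohis rda rgvc imk xwp oce ontmk dmbbw nit jhxmz vnnes femm wcmwn osvpl
Hunk 4: at line 4 remove [imk] add [eodnn,xcd] -> 16 lines: abt nohis rda rgvc eodnn xcd xwp oce ontmk dmbbw nit jhxmz vnnes femm wcmwn osvpl
Final line 15: wcmwn

Answer: wcmwn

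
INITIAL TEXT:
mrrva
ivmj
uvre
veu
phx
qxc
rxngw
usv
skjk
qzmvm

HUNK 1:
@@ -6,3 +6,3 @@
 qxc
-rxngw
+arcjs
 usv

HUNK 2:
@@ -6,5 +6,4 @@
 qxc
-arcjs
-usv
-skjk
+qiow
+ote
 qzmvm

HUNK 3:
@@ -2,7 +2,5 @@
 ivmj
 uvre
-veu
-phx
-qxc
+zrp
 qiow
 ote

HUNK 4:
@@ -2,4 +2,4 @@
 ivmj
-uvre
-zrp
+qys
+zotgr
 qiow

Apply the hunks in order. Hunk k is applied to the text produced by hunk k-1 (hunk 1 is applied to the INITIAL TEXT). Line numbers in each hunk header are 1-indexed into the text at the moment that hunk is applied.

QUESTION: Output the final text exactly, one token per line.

Hunk 1: at line 6 remove [rxngw] add [arcjs] -> 10 lines: mrrva ivmj uvre veu phx qxc arcjs usv skjk qzmvm
Hunk 2: at line 6 remove [arcjs,usv,skjk] add [qiow,ote] -> 9 lines: mrrva ivmj uvre veu phx qxc qiow ote qzmvm
Hunk 3: at line 2 remove [veu,phx,qxc] add [zrp] -> 7 lines: mrrva ivmj uvre zrp qiow ote qzmvm
Hunk 4: at line 2 remove [uvre,zrp] add [qys,zotgr] -> 7 lines: mrrva ivmj qys zotgr qiow ote qzmvm

Answer: mrrva
ivmj
qys
zotgr
qiow
ote
qzmvm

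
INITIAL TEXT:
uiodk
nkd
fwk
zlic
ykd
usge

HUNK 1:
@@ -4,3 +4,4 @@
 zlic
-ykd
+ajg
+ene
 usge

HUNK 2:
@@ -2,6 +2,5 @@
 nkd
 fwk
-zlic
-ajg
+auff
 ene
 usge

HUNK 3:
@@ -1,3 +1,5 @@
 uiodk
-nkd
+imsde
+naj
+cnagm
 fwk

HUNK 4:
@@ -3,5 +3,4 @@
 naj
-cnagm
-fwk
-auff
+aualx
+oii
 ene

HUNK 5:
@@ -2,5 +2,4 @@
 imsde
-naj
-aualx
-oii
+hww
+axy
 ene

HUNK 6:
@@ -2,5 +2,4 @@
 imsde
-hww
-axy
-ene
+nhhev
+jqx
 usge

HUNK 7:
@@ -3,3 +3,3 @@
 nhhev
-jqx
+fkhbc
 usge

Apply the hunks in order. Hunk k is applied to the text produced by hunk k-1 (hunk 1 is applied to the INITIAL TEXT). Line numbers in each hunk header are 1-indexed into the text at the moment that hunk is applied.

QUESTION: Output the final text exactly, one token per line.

Hunk 1: at line 4 remove [ykd] add [ajg,ene] -> 7 lines: uiodk nkd fwk zlic ajg ene usge
Hunk 2: at line 2 remove [zlic,ajg] add [auff] -> 6 lines: uiodk nkd fwk auff ene usge
Hunk 3: at line 1 remove [nkd] add [imsde,naj,cnagm] -> 8 lines: uiodk imsde naj cnagm fwk auff ene usge
Hunk 4: at line 3 remove [cnagm,fwk,auff] add [aualx,oii] -> 7 lines: uiodk imsde naj aualx oii ene usge
Hunk 5: at line 2 remove [naj,aualx,oii] add [hww,axy] -> 6 lines: uiodk imsde hww axy ene usge
Hunk 6: at line 2 remove [hww,axy,ene] add [nhhev,jqx] -> 5 lines: uiodk imsde nhhev jqx usge
Hunk 7: at line 3 remove [jqx] add [fkhbc] -> 5 lines: uiodk imsde nhhev fkhbc usge

Answer: uiodk
imsde
nhhev
fkhbc
usge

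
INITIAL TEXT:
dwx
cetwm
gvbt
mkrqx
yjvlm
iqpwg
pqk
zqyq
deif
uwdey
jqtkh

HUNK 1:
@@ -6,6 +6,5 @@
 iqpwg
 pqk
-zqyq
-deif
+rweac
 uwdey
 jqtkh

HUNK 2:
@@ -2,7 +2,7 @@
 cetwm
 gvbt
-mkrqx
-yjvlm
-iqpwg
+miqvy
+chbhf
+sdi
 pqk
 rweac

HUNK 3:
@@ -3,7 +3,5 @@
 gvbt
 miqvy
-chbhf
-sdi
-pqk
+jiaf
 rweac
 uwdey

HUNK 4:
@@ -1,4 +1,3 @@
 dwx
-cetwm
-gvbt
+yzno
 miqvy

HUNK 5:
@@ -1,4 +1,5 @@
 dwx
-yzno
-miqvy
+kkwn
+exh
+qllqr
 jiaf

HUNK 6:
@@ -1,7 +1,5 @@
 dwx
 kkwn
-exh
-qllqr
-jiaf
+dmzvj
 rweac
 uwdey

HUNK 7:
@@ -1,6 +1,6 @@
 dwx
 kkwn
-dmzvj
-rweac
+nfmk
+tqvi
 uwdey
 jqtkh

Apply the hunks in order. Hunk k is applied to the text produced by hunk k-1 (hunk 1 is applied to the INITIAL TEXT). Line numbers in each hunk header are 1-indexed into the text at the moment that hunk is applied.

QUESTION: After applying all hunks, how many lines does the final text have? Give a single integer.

Hunk 1: at line 6 remove [zqyq,deif] add [rweac] -> 10 lines: dwx cetwm gvbt mkrqx yjvlm iqpwg pqk rweac uwdey jqtkh
Hunk 2: at line 2 remove [mkrqx,yjvlm,iqpwg] add [miqvy,chbhf,sdi] -> 10 lines: dwx cetwm gvbt miqvy chbhf sdi pqk rweac uwdey jqtkh
Hunk 3: at line 3 remove [chbhf,sdi,pqk] add [jiaf] -> 8 lines: dwx cetwm gvbt miqvy jiaf rweac uwdey jqtkh
Hunk 4: at line 1 remove [cetwm,gvbt] add [yzno] -> 7 lines: dwx yzno miqvy jiaf rweac uwdey jqtkh
Hunk 5: at line 1 remove [yzno,miqvy] add [kkwn,exh,qllqr] -> 8 lines: dwx kkwn exh qllqr jiaf rweac uwdey jqtkh
Hunk 6: at line 1 remove [exh,qllqr,jiaf] add [dmzvj] -> 6 lines: dwx kkwn dmzvj rweac uwdey jqtkh
Hunk 7: at line 1 remove [dmzvj,rweac] add [nfmk,tqvi] -> 6 lines: dwx kkwn nfmk tqvi uwdey jqtkh
Final line count: 6

Answer: 6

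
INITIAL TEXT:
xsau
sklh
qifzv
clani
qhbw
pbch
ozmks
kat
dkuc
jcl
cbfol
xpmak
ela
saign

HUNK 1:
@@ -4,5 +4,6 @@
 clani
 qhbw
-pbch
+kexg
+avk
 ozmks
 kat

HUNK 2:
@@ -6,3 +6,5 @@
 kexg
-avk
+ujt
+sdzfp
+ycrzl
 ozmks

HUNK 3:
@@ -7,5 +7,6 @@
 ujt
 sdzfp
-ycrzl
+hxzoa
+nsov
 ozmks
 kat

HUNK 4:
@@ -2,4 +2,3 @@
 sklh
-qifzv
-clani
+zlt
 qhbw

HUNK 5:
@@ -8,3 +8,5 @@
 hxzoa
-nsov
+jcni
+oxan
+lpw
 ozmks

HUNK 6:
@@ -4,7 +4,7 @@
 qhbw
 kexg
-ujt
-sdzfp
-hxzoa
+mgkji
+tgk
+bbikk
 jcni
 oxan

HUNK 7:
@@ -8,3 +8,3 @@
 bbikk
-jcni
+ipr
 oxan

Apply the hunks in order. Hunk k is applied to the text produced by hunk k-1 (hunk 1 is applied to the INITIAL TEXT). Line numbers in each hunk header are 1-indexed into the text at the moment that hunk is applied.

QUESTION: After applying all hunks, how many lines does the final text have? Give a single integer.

Answer: 19

Derivation:
Hunk 1: at line 4 remove [pbch] add [kexg,avk] -> 15 lines: xsau sklh qifzv clani qhbw kexg avk ozmks kat dkuc jcl cbfol xpmak ela saign
Hunk 2: at line 6 remove [avk] add [ujt,sdzfp,ycrzl] -> 17 lines: xsau sklh qifzv clani qhbw kexg ujt sdzfp ycrzl ozmks kat dkuc jcl cbfol xpmak ela saign
Hunk 3: at line 7 remove [ycrzl] add [hxzoa,nsov] -> 18 lines: xsau sklh qifzv clani qhbw kexg ujt sdzfp hxzoa nsov ozmks kat dkuc jcl cbfol xpmak ela saign
Hunk 4: at line 2 remove [qifzv,clani] add [zlt] -> 17 lines: xsau sklh zlt qhbw kexg ujt sdzfp hxzoa nsov ozmks kat dkuc jcl cbfol xpmak ela saign
Hunk 5: at line 8 remove [nsov] add [jcni,oxan,lpw] -> 19 lines: xsau sklh zlt qhbw kexg ujt sdzfp hxzoa jcni oxan lpw ozmks kat dkuc jcl cbfol xpmak ela saign
Hunk 6: at line 4 remove [ujt,sdzfp,hxzoa] add [mgkji,tgk,bbikk] -> 19 lines: xsau sklh zlt qhbw kexg mgkji tgk bbikk jcni oxan lpw ozmks kat dkuc jcl cbfol xpmak ela saign
Hunk 7: at line 8 remove [jcni] add [ipr] -> 19 lines: xsau sklh zlt qhbw kexg mgkji tgk bbikk ipr oxan lpw ozmks kat dkuc jcl cbfol xpmak ela saign
Final line count: 19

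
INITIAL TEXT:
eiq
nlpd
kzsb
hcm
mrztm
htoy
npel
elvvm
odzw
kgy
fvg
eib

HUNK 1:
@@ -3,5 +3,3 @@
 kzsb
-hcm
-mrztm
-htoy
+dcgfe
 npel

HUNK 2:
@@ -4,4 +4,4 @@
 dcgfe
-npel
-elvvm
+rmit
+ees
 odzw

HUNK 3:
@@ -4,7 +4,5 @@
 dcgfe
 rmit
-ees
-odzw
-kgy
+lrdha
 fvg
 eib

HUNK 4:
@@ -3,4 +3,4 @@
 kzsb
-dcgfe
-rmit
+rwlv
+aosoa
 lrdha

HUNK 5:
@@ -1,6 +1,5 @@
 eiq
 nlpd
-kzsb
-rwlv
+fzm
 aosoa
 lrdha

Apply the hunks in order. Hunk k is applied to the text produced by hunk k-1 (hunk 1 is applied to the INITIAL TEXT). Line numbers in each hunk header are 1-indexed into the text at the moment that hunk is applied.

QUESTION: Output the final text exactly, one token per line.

Answer: eiq
nlpd
fzm
aosoa
lrdha
fvg
eib

Derivation:
Hunk 1: at line 3 remove [hcm,mrztm,htoy] add [dcgfe] -> 10 lines: eiq nlpd kzsb dcgfe npel elvvm odzw kgy fvg eib
Hunk 2: at line 4 remove [npel,elvvm] add [rmit,ees] -> 10 lines: eiq nlpd kzsb dcgfe rmit ees odzw kgy fvg eib
Hunk 3: at line 4 remove [ees,odzw,kgy] add [lrdha] -> 8 lines: eiq nlpd kzsb dcgfe rmit lrdha fvg eib
Hunk 4: at line 3 remove [dcgfe,rmit] add [rwlv,aosoa] -> 8 lines: eiq nlpd kzsb rwlv aosoa lrdha fvg eib
Hunk 5: at line 1 remove [kzsb,rwlv] add [fzm] -> 7 lines: eiq nlpd fzm aosoa lrdha fvg eib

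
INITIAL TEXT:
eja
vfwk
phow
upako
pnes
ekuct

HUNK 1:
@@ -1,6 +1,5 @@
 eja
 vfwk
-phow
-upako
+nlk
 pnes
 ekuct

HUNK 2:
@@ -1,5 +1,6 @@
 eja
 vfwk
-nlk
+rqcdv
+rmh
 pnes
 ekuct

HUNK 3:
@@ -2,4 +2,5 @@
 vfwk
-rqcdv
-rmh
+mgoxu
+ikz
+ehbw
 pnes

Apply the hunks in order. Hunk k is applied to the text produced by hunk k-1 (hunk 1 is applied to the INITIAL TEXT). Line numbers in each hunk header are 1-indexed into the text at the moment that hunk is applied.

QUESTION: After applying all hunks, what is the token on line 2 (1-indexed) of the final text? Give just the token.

Answer: vfwk

Derivation:
Hunk 1: at line 1 remove [phow,upako] add [nlk] -> 5 lines: eja vfwk nlk pnes ekuct
Hunk 2: at line 1 remove [nlk] add [rqcdv,rmh] -> 6 lines: eja vfwk rqcdv rmh pnes ekuct
Hunk 3: at line 2 remove [rqcdv,rmh] add [mgoxu,ikz,ehbw] -> 7 lines: eja vfwk mgoxu ikz ehbw pnes ekuct
Final line 2: vfwk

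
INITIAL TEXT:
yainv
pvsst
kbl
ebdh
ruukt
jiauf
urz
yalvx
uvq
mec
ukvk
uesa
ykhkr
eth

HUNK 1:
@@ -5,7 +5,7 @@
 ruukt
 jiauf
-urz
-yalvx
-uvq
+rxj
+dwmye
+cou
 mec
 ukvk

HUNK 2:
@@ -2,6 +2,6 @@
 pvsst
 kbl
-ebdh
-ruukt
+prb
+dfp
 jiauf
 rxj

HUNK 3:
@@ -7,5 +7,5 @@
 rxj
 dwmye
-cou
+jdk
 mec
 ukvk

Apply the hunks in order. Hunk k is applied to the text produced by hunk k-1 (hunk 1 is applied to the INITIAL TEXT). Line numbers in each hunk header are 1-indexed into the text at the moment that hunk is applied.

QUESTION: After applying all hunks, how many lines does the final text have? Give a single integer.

Hunk 1: at line 5 remove [urz,yalvx,uvq] add [rxj,dwmye,cou] -> 14 lines: yainv pvsst kbl ebdh ruukt jiauf rxj dwmye cou mec ukvk uesa ykhkr eth
Hunk 2: at line 2 remove [ebdh,ruukt] add [prb,dfp] -> 14 lines: yainv pvsst kbl prb dfp jiauf rxj dwmye cou mec ukvk uesa ykhkr eth
Hunk 3: at line 7 remove [cou] add [jdk] -> 14 lines: yainv pvsst kbl prb dfp jiauf rxj dwmye jdk mec ukvk uesa ykhkr eth
Final line count: 14

Answer: 14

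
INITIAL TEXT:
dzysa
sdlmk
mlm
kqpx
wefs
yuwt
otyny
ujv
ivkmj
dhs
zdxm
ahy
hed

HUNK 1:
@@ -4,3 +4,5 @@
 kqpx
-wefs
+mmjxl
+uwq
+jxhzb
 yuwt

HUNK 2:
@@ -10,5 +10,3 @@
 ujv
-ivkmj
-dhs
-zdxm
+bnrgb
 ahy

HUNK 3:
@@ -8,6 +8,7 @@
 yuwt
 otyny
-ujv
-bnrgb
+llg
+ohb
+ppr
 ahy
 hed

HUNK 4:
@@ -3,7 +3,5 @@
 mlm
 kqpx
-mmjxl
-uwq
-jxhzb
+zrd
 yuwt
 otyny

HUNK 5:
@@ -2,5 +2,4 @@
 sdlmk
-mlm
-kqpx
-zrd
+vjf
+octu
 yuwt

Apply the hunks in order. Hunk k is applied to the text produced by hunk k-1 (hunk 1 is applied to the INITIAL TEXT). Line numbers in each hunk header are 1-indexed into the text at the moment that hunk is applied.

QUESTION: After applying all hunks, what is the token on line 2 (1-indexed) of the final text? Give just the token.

Answer: sdlmk

Derivation:
Hunk 1: at line 4 remove [wefs] add [mmjxl,uwq,jxhzb] -> 15 lines: dzysa sdlmk mlm kqpx mmjxl uwq jxhzb yuwt otyny ujv ivkmj dhs zdxm ahy hed
Hunk 2: at line 10 remove [ivkmj,dhs,zdxm] add [bnrgb] -> 13 lines: dzysa sdlmk mlm kqpx mmjxl uwq jxhzb yuwt otyny ujv bnrgb ahy hed
Hunk 3: at line 8 remove [ujv,bnrgb] add [llg,ohb,ppr] -> 14 lines: dzysa sdlmk mlm kqpx mmjxl uwq jxhzb yuwt otyny llg ohb ppr ahy hed
Hunk 4: at line 3 remove [mmjxl,uwq,jxhzb] add [zrd] -> 12 lines: dzysa sdlmk mlm kqpx zrd yuwt otyny llg ohb ppr ahy hed
Hunk 5: at line 2 remove [mlm,kqpx,zrd] add [vjf,octu] -> 11 lines: dzysa sdlmk vjf octu yuwt otyny llg ohb ppr ahy hed
Final line 2: sdlmk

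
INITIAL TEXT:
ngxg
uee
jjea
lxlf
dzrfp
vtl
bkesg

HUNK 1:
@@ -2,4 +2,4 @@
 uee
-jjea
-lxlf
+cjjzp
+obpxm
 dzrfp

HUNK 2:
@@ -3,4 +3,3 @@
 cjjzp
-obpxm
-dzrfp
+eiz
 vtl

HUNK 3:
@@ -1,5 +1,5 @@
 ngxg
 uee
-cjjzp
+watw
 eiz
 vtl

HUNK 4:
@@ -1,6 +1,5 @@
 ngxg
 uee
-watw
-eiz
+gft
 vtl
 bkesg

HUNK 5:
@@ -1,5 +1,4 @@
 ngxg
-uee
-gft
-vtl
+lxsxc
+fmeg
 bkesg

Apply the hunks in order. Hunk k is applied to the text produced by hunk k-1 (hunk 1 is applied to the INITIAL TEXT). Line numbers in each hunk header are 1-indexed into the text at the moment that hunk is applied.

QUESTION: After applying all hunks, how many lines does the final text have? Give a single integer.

Hunk 1: at line 2 remove [jjea,lxlf] add [cjjzp,obpxm] -> 7 lines: ngxg uee cjjzp obpxm dzrfp vtl bkesg
Hunk 2: at line 3 remove [obpxm,dzrfp] add [eiz] -> 6 lines: ngxg uee cjjzp eiz vtl bkesg
Hunk 3: at line 1 remove [cjjzp] add [watw] -> 6 lines: ngxg uee watw eiz vtl bkesg
Hunk 4: at line 1 remove [watw,eiz] add [gft] -> 5 lines: ngxg uee gft vtl bkesg
Hunk 5: at line 1 remove [uee,gft,vtl] add [lxsxc,fmeg] -> 4 lines: ngxg lxsxc fmeg bkesg
Final line count: 4

Answer: 4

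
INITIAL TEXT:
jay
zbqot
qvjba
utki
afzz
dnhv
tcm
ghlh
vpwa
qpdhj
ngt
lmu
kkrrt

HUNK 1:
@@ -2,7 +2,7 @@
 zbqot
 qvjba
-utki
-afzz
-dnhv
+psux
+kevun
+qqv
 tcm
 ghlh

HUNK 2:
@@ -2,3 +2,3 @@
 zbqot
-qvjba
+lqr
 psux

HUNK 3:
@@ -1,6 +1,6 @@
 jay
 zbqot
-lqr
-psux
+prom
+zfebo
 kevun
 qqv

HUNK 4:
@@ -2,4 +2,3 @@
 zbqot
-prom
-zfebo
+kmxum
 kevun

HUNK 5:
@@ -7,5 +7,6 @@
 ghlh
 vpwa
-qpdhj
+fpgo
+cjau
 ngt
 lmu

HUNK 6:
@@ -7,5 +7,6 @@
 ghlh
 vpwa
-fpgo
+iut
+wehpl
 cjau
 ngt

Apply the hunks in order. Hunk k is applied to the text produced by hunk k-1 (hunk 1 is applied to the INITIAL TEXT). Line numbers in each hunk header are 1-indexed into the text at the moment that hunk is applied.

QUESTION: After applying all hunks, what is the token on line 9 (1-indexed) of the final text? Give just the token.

Hunk 1: at line 2 remove [utki,afzz,dnhv] add [psux,kevun,qqv] -> 13 lines: jay zbqot qvjba psux kevun qqv tcm ghlh vpwa qpdhj ngt lmu kkrrt
Hunk 2: at line 2 remove [qvjba] add [lqr] -> 13 lines: jay zbqot lqr psux kevun qqv tcm ghlh vpwa qpdhj ngt lmu kkrrt
Hunk 3: at line 1 remove [lqr,psux] add [prom,zfebo] -> 13 lines: jay zbqot prom zfebo kevun qqv tcm ghlh vpwa qpdhj ngt lmu kkrrt
Hunk 4: at line 2 remove [prom,zfebo] add [kmxum] -> 12 lines: jay zbqot kmxum kevun qqv tcm ghlh vpwa qpdhj ngt lmu kkrrt
Hunk 5: at line 7 remove [qpdhj] add [fpgo,cjau] -> 13 lines: jay zbqot kmxum kevun qqv tcm ghlh vpwa fpgo cjau ngt lmu kkrrt
Hunk 6: at line 7 remove [fpgo] add [iut,wehpl] -> 14 lines: jay zbqot kmxum kevun qqv tcm ghlh vpwa iut wehpl cjau ngt lmu kkrrt
Final line 9: iut

Answer: iut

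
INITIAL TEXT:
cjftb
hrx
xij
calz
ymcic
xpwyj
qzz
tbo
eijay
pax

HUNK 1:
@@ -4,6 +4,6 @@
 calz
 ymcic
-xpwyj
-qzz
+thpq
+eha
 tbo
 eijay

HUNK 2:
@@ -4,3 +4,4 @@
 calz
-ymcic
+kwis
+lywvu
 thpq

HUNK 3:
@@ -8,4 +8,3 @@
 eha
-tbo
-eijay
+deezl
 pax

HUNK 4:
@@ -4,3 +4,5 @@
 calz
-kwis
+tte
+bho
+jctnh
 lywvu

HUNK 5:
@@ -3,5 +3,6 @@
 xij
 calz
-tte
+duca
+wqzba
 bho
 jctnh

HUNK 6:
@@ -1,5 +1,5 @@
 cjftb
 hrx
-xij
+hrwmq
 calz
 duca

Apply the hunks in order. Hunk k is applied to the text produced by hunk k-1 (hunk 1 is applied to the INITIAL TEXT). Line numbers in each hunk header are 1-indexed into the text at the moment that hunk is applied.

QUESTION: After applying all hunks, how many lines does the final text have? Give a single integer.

Hunk 1: at line 4 remove [xpwyj,qzz] add [thpq,eha] -> 10 lines: cjftb hrx xij calz ymcic thpq eha tbo eijay pax
Hunk 2: at line 4 remove [ymcic] add [kwis,lywvu] -> 11 lines: cjftb hrx xij calz kwis lywvu thpq eha tbo eijay pax
Hunk 3: at line 8 remove [tbo,eijay] add [deezl] -> 10 lines: cjftb hrx xij calz kwis lywvu thpq eha deezl pax
Hunk 4: at line 4 remove [kwis] add [tte,bho,jctnh] -> 12 lines: cjftb hrx xij calz tte bho jctnh lywvu thpq eha deezl pax
Hunk 5: at line 3 remove [tte] add [duca,wqzba] -> 13 lines: cjftb hrx xij calz duca wqzba bho jctnh lywvu thpq eha deezl pax
Hunk 6: at line 1 remove [xij] add [hrwmq] -> 13 lines: cjftb hrx hrwmq calz duca wqzba bho jctnh lywvu thpq eha deezl pax
Final line count: 13

Answer: 13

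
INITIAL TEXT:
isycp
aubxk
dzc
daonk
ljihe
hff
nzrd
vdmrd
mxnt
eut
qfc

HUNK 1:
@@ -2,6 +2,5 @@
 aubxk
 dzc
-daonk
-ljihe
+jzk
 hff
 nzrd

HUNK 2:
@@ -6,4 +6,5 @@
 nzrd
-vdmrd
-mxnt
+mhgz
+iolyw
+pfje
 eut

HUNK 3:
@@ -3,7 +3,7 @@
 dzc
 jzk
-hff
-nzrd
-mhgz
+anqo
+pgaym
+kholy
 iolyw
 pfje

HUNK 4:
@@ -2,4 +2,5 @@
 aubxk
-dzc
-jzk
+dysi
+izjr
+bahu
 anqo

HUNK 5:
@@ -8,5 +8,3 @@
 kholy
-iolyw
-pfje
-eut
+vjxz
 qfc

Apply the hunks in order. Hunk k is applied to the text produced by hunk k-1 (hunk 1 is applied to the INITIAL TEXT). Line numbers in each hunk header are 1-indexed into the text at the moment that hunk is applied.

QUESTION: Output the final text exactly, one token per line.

Hunk 1: at line 2 remove [daonk,ljihe] add [jzk] -> 10 lines: isycp aubxk dzc jzk hff nzrd vdmrd mxnt eut qfc
Hunk 2: at line 6 remove [vdmrd,mxnt] add [mhgz,iolyw,pfje] -> 11 lines: isycp aubxk dzc jzk hff nzrd mhgz iolyw pfje eut qfc
Hunk 3: at line 3 remove [hff,nzrd,mhgz] add [anqo,pgaym,kholy] -> 11 lines: isycp aubxk dzc jzk anqo pgaym kholy iolyw pfje eut qfc
Hunk 4: at line 2 remove [dzc,jzk] add [dysi,izjr,bahu] -> 12 lines: isycp aubxk dysi izjr bahu anqo pgaym kholy iolyw pfje eut qfc
Hunk 5: at line 8 remove [iolyw,pfje,eut] add [vjxz] -> 10 lines: isycp aubxk dysi izjr bahu anqo pgaym kholy vjxz qfc

Answer: isycp
aubxk
dysi
izjr
bahu
anqo
pgaym
kholy
vjxz
qfc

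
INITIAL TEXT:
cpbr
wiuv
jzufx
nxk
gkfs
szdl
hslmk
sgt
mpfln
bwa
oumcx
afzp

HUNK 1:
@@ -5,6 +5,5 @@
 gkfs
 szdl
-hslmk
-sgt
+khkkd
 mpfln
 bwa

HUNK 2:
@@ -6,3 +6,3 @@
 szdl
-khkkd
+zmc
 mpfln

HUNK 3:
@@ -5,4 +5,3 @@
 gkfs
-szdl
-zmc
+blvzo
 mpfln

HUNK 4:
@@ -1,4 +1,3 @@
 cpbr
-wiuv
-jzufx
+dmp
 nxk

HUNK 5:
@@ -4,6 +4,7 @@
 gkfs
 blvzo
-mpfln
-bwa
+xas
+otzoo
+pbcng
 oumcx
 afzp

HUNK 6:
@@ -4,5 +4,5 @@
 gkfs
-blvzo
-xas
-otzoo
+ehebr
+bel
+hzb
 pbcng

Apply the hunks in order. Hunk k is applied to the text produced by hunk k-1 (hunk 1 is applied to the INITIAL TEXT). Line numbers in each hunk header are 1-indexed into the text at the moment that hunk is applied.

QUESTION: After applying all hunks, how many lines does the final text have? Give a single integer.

Hunk 1: at line 5 remove [hslmk,sgt] add [khkkd] -> 11 lines: cpbr wiuv jzufx nxk gkfs szdl khkkd mpfln bwa oumcx afzp
Hunk 2: at line 6 remove [khkkd] add [zmc] -> 11 lines: cpbr wiuv jzufx nxk gkfs szdl zmc mpfln bwa oumcx afzp
Hunk 3: at line 5 remove [szdl,zmc] add [blvzo] -> 10 lines: cpbr wiuv jzufx nxk gkfs blvzo mpfln bwa oumcx afzp
Hunk 4: at line 1 remove [wiuv,jzufx] add [dmp] -> 9 lines: cpbr dmp nxk gkfs blvzo mpfln bwa oumcx afzp
Hunk 5: at line 4 remove [mpfln,bwa] add [xas,otzoo,pbcng] -> 10 lines: cpbr dmp nxk gkfs blvzo xas otzoo pbcng oumcx afzp
Hunk 6: at line 4 remove [blvzo,xas,otzoo] add [ehebr,bel,hzb] -> 10 lines: cpbr dmp nxk gkfs ehebr bel hzb pbcng oumcx afzp
Final line count: 10

Answer: 10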